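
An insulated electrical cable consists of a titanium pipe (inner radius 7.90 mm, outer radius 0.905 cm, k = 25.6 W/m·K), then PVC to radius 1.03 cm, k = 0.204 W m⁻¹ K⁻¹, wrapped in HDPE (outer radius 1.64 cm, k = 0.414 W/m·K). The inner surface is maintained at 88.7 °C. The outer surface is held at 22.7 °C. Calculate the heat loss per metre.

Treat each layer as a resistance in series:
  R'_titanium = ln(0.00905/0.00790)/(2πk) = 0.1359/(2π·25.6) = 8.449×10^-4 m·K/W
  R'_PVC = ln(0.0103/0.00905)/(2πk) = 0.1294/(2π·0.204) = 0.1009 m·K/W
  R'_HDPE = ln(0.0164/0.0103)/(2πk) = 0.4651/(2π·0.414) = 0.1788 m·K/W
ΣR = 8.449×10^-4 + 0.1009 + 0.1788 = 0.2805 m·K/W
Q' = ΔT/ΣR = (88.7 °C − 22.7 °C)/0.2805 = 235 W/m

Q' = 235 W/m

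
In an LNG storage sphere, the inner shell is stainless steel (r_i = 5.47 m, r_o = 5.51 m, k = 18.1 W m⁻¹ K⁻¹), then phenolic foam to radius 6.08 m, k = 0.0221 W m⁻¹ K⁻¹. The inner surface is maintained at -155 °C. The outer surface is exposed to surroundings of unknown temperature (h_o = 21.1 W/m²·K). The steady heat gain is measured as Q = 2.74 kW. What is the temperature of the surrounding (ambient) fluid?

Series resistances:
  R_stainless steel = (1/5.47 − 1/5.51)/(4πk) = 0.001327/(4π·18.1) = 5.835×10^-6 K/W
  R_phenolic foam = (1/5.51 − 1/6.08)/(4πk) = 0.01701/(4π·0.0221) = 0.06127 K/W
  R_conv,out = 1/(4πr²h) = 1/(4π·6.08²·21.1) = 1.020×10^-4 K/W
ΣR = 0.06137 K/W
ΔT = Q·ΣR = 2740 × 0.06137 = 168.2 K
Heat flows inward, so T_out = T_in + ΔT = -155 + 168.2 = 13.2 °C

T_out = 13.2 °C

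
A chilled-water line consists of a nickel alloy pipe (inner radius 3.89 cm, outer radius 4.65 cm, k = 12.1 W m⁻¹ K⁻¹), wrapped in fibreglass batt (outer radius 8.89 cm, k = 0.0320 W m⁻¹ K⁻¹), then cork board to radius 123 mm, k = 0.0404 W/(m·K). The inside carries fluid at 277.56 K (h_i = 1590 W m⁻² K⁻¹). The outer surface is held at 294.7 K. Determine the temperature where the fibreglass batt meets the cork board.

Treat each layer as a resistance in series:
  R'_conv,in = 1/(2πr h) = 1/(2π·0.0389·1590) = 0.002573 m·K/W
  R'_nickel alloy = ln(0.0465/0.0389)/(2πk) = 0.1785/(2π·12.1) = 0.002347 m·K/W
  R'_fibreglass batt = ln(0.0889/0.0465)/(2πk) = 0.6481/(2π·0.0320) = 3.223 m·K/W
  R'_cork board = ln(0.123/0.0889)/(2πk) = 0.3247/(2π·0.0404) = 1.279 m·K/W
ΣR = 0.002573 + 0.002347 + 3.223 + 1.279 = 4.507 m·K/W
Q' = ΔT/ΣR = (277.56 K − 294.7 K)/4.507 = -3.803 W/m
From the inner boundary to the fibreglass batt/cork board interface, ΣR_partial = 3.228 m·K/W.
T_interface = T_in − Q'·ΣR_partial = 277.56 K − (-3.803)(3.228) = 289.8 K

T = 289.8 K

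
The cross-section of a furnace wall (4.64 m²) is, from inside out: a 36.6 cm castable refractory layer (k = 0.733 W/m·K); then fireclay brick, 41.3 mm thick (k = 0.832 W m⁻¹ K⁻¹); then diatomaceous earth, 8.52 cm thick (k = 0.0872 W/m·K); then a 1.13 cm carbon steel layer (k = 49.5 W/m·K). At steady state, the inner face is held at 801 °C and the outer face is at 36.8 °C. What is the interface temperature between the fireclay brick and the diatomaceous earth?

Series thermal resistances, inner to outer:
  R_castable refractory = L/(kA) = 0.366/(0.733·4.64) = 0.1076 K/W
  R_fireclay brick = L/(kA) = 0.0413/(0.832·4.64) = 0.01070 K/W
  R_diatomaceous earth = L/(kA) = 0.0852/(0.0872·4.64) = 0.2106 K/W
  R_carbon steel = L/(kA) = 0.0113/(49.5·4.64) = 4.920×10^-5 K/W
ΣR = 0.1076 + 0.01070 + 0.2106 + 4.920×10^-5 = 0.3289 K/W
Q = ΔT/ΣR = (801 °C − 36.8 °C)/0.3289 = 2324 W
From the inner boundary to the fireclay brick/diatomaceous earth interface, ΣR_partial = 0.1183 K/W.
T_interface = T_in − Q·ΣR_partial = 801 °C − (2324)(0.1183) = 526 °C

T = 526 °C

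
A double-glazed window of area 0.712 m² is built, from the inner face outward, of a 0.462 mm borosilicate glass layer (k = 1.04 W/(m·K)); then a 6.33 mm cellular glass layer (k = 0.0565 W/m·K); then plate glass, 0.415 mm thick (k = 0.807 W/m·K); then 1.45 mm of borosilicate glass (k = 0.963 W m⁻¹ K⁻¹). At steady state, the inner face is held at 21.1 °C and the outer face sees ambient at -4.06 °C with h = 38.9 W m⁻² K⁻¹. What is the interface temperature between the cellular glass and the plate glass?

T = 0.92 °C

Series thermal resistances, inner to outer:
  R_borosilicate glass = L/(kA) = 4.62×10^-4/(1.04·0.712) = 6.239×10^-4 K/W
  R_cellular glass = L/(kA) = 0.00633/(0.0565·0.712) = 0.1574 K/W
  R_plate glass = L/(kA) = 4.15×10^-4/(0.807·0.712) = 7.223×10^-4 K/W
  R_borosilicate glass = L/(kA) = 0.00145/(0.963·0.712) = 0.002115 K/W
  R_conv,out = 1/(hA) = 1/(38.9·0.712) = 0.03611 K/W
ΣR = 6.239×10^-4 + 0.1574 + 7.223×10^-4 + 0.002115 + 0.03611 = 0.1970 K/W
Q = ΔT/ΣR = (21.1 °C − -4.06 °C)/0.1970 = 127.7 W
From the inner boundary to the cellular glass/plate glass interface, ΣR_partial = 0.1580 K/W.
T_interface = T_in − Q·ΣR_partial = 21.1 °C − (127.7)(0.1580) = 0.92 °C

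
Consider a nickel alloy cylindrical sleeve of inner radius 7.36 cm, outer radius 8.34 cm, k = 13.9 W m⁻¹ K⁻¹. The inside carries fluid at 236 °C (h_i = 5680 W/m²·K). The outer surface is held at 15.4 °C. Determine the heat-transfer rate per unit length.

Q' = 1.22×10^5 W/m

Resistance network (inner→outer):
  R'_conv,in = 1/(2πr h) = 1/(2π·0.0736·5680) = 3.807×10^-4 m·K/W
  R'_nickel alloy = ln(0.0834/0.0736)/(2πk) = 0.1250/(2π·13.9) = 0.001431 m·K/W
ΣR = 3.807×10^-4 + 0.001431 = 0.001812 m·K/W
Q' = ΔT/ΣR = (236 °C − 15.4 °C)/0.001812 = 1.22×10^5 W/m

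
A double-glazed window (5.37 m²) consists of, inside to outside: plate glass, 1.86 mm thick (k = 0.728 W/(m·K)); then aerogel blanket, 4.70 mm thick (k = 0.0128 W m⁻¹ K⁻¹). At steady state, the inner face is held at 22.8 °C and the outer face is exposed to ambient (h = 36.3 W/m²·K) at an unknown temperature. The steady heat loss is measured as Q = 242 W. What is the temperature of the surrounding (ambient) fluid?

T_out = 4.90 °C

Sum the resistances:
  R_plate glass = L/(kA) = 0.00186/(0.728·5.37) = 4.758×10^-4 K/W
  R_aerogel blanket = L/(kA) = 0.00470/(0.0128·5.37) = 0.06838 K/W
  R_conv,out = 1/(hA) = 1/(36.3·5.37) = 0.005130 K/W
ΣR = 0.07398 K/W
ΔT = Q·ΣR = 242 × 0.07398 = 17.90 K
Heat flows outward, so T_out = T_in − ΔT = 22.8 − 17.90 = 4.90 °C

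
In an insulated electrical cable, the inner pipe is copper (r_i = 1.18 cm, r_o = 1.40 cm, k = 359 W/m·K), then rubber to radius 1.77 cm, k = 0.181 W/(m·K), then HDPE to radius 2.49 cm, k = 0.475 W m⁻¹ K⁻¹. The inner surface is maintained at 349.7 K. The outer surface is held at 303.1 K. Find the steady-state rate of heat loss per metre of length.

Q' = 145 W/m

Treat each layer as a resistance in series:
  R'_copper = ln(0.0140/0.0118)/(2πk) = 0.1710/(2π·359) = 7.579×10^-5 m·K/W
  R'_rubber = ln(0.0177/0.0140)/(2πk) = 0.2345/(2π·0.181) = 0.2062 m·K/W
  R'_HDPE = ln(0.0249/0.0177)/(2πk) = 0.3413/(2π·0.475) = 0.1144 m·K/W
ΣR = 7.579×10^-5 + 0.2062 + 0.1144 = 0.3207 m·K/W
Q' = ΔT/ΣR = (349.7 K − 303.1 K)/0.3207 = 145 W/m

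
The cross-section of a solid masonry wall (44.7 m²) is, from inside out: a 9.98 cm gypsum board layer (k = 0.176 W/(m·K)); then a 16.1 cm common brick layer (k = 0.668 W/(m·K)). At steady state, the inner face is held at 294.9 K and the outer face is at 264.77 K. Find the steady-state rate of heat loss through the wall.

Q = 1670 W

Resistance network (inner→outer):
  R_gypsum board = L/(kA) = 0.0998/(0.176·44.7) = 0.01269 K/W
  R_common brick = L/(kA) = 0.161/(0.668·44.7) = 0.005392 K/W
ΣR = 0.01269 + 0.005392 = 0.01808 K/W
Q = ΔT/ΣR = (294.9 K − 264.77 K)/0.01808 = 1670 W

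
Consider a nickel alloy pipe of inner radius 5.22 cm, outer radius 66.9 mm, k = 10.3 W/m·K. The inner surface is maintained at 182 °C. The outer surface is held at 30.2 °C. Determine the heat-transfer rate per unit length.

Q' = 39600 W/m

Q' = 2πk·ΔT/ln(r₂/r₁) = 2π × 10.3 × 151.8 / ln(0.0669/0.0522) = 39600 W/m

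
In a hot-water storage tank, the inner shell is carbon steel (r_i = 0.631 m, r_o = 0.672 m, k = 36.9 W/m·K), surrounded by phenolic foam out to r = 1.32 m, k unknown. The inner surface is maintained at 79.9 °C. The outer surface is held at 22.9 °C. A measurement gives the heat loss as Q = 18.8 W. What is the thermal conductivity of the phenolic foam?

ΣR = ΔT/Q = |79.9 − 22.9|/18.8 = 3.032 K/W
Known resistances:
  R_carbon steel = (1/0.631 − 1/0.672)/(4πk) = 0.09669/(4π·36.9) = 2.085×10^-4 K/W
R_phenolic foam = ΣR − ΣR_known = 3.032 − 2.085×10^-4 = 3.032 K/W
(1/r₁−1/r₂)/(4πk) = 3.032 ⇒ k = 0.7305/(4π·3.032) = 0.0192 W/m·K

k = 0.0192 W/m·K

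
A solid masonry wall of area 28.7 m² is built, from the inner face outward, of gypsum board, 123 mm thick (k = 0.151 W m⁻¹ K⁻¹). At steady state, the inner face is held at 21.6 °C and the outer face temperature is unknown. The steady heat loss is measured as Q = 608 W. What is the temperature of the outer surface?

T_out = 4.34 °C

Series resistances:
  R_gypsum board = L/(kA) = 0.123/(0.151·28.7) = 0.02838 K/W
ΣR = 0.02838 K/W
ΔT = Q·ΣR = 608 × 0.02838 = 17.26 K
Heat flows outward, so T_out = T_in − ΔT = 21.6 − 17.26 = 4.34 °C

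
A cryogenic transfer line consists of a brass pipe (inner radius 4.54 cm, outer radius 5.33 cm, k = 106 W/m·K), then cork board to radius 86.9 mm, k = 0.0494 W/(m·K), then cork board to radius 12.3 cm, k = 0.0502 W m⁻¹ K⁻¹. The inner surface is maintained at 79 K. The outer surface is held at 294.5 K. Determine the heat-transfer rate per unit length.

Q' = 80.5 W/m

Series thermal resistances, inner to outer:
  R'_brass = ln(0.0533/0.0454)/(2πk) = 0.1604/(2π·106) = 2.409×10^-4 m·K/W
  R'_cork board = ln(0.0869/0.0533)/(2πk) = 0.4888/(2π·0.0494) = 1.575 m·K/W
  R'_cork board = ln(0.123/0.0869)/(2πk) = 0.3474/(2π·0.0502) = 1.101 m·K/W
ΣR = 2.409×10^-4 + 1.575 + 1.101 = 2.676 m·K/W
Q' = ΔT/ΣR = (79 K − 294.5 K)/2.676 = -80.5 W/m
(Negative Q' ⇒ heat flows inward; heat gain = 80.5 W/m.)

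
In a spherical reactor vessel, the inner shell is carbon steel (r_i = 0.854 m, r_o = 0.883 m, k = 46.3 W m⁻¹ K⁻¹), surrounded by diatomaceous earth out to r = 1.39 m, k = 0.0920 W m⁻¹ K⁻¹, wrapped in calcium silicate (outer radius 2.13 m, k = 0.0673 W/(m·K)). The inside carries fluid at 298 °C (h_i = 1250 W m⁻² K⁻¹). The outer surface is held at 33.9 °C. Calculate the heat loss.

Treat each layer as a resistance in series:
  R_conv,in = 1/(4πr²h) = 1/(4π·0.854²·1250) = 8.729×10^-5 K/W
  R_carbon steel = (1/0.854 − 1/0.883)/(4πk) = 0.03846/(4π·46.3) = 6.610×10^-5 K/W
  R_diatomaceous earth = (1/0.883 − 1/1.39)/(4πk) = 0.4131/(4π·0.0920) = 0.3573 K/W
  R_calcium silicate = (1/1.39 − 1/2.13)/(4πk) = 0.2499/(4π·0.0673) = 0.2955 K/W
ΣR = 8.729×10^-5 + 6.610×10^-5 + 0.3573 + 0.2955 = 0.6530 K/W
Q = ΔT/ΣR = (298 °C − 33.9 °C)/0.6530 = 404 W

Q = 404 W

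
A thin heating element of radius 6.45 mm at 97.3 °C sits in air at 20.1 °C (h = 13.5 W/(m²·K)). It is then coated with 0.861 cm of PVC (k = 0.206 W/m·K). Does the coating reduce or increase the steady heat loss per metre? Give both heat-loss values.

increases: 42.2 → 53.7 W/m

Critical radius for a cylinder: r_cr = k/h = 0.0153 m = 1.53 cm.
Outer radius after coating: r₂ = 0.00645 + 0.00861 = 0.01506 m.
Since r₁ < r_cr and r₂ ≤ r_cr, the coating moves toward the maximum at r_cr — heat loss rises.
Bare: R = 1/(2πr₁h) = 1.828 m·K/W; Q = 77.2/1.828 = 42.2 W/m.
Coated: R = R_cond + R_conv = 1.438 m·K/W; Q = 77.2/1.438 = 53.7 W/m.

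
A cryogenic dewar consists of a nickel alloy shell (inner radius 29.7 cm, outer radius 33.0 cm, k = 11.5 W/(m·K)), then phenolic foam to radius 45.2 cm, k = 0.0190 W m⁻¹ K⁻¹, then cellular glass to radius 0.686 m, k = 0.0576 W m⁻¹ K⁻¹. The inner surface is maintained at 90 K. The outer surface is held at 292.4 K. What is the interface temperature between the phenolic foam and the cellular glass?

Resistance network (inner→outer):
  R_nickel alloy = (1/0.297 − 1/0.330)/(4πk) = 0.3367/(4π·11.5) = 0.002330 K/W
  R_phenolic foam = (1/0.330 − 1/0.452)/(4πk) = 0.8179/(4π·0.0190) = 3.426 K/W
  R_cellular glass = (1/0.452 − 1/0.686)/(4πk) = 0.7547/(4π·0.0576) = 1.043 K/W
ΣR = 0.002330 + 3.426 + 1.043 = 4.471 K/W
Q = ΔT/ΣR = (90 K − 292.4 K)/4.471 = -45.27 W
From the inner boundary to the phenolic foam/cellular glass interface, ΣR_partial = 3.428 K/W.
T_interface = T_in − Q·ΣR_partial = 90 K − (-45.27)(3.428) = 245.2 K

T = 245.2 K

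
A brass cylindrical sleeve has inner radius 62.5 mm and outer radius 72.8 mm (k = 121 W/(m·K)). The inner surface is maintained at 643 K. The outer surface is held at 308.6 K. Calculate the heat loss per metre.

Q' = 2πk·ΔT/ln(r₂/r₁) = 2π × 121 × 334.4 / ln(0.0728/0.0625) = 1.67×10^6 W/m

Q' = 1670 kW/m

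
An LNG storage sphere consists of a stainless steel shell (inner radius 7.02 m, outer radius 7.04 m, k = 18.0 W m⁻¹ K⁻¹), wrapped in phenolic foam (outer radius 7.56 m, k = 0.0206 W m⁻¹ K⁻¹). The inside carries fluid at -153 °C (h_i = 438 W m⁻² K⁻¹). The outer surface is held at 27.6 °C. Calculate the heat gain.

Q = 4.78 kW

Resistance network (inner→outer):
  R_conv,in = 1/(4πr²h) = 1/(4π·7.02²·438) = 3.687×10^-6 K/W
  R_stainless steel = (1/7.02 − 1/7.04)/(4πk) = 4.047×10^-4/(4π·18.0) = 1.789×10^-6 K/W
  R_phenolic foam = (1/7.04 − 1/7.56)/(4πk) = 0.009770/(4π·0.0206) = 0.03774 K/W
ΣR = 3.687×10^-6 + 1.789×10^-6 + 0.03774 = 0.03775 K/W
Q = ΔT/ΣR = (-153 °C − 27.6 °C)/0.03775 = -4780 W
(Negative Q ⇒ heat flows inward; heat gain = 4780 W.)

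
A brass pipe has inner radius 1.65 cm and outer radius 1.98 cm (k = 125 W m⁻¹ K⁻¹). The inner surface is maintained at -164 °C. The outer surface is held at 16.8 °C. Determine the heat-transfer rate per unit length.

Q' = 779 kW/m

Q' = 2πk·ΔT/ln(r₂/r₁) = 2π × 125 × 180.8 / ln(0.0198/0.0165) = 7.79×10^5 W/m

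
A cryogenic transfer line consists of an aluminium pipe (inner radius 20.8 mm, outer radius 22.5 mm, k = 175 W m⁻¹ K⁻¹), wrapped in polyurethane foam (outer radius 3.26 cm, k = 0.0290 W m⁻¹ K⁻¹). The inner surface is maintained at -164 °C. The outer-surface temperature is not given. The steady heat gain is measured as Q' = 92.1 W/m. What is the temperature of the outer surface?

Sum the resistances:
  R'_aluminium = ln(0.0225/0.0208)/(2πk) = 0.07856/(2π·175) = 7.145×10^-5 m·K/W
  R'_polyurethane foam = ln(0.0326/0.0225)/(2πk) = 0.3708/(2π·0.0290) = 2.035 m·K/W
ΣR = 2.035 m·K/W
ΔT = Q'·ΣR = 92.1 × 2.035 = 187.4 K
Heat flows inward, so T_out = T_in + ΔT = -164 + 187.4 = 23.4 °C

T_out = 23.4 °C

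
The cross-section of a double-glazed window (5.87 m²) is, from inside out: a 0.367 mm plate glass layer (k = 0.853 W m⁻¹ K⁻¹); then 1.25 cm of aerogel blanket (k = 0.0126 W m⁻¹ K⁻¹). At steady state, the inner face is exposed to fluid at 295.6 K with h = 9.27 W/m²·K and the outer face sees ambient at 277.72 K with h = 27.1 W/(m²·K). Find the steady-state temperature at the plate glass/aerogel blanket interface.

Series thermal resistances, inner to outer:
  R_conv,in = 1/(hA) = 1/(9.27·5.87) = 0.01838 K/W
  R_plate glass = L/(kA) = 3.67×10^-4/(0.853·5.87) = 7.330×10^-5 K/W
  R_aerogel blanket = L/(kA) = 0.0125/(0.0126·5.87) = 0.1690 K/W
  R_conv,out = 1/(hA) = 1/(27.1·5.87) = 0.006286 K/W
ΣR = 0.01838 + 7.330×10^-5 + 0.1690 + 0.006286 = 0.1937 K/W
Q = ΔT/ΣR = (295.6 K − 277.72 K)/0.1937 = 92.31 W
From the inner boundary to the plate glass/aerogel blanket interface, ΣR_partial = 0.01845 K/W.
T_interface = T_in − Q·ΣR_partial = 295.6 K − (92.31)(0.01845) = 293.9 K

T = 293.9 K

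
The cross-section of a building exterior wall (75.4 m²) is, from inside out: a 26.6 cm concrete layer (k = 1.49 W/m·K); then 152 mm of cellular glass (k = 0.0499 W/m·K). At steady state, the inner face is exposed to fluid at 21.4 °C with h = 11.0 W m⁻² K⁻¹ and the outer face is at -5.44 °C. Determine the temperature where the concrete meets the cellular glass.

Series thermal resistances, inner to outer:
  R_conv,in = 1/(hA) = 1/(11.0·75.4) = 0.001206 K/W
  R_concrete = L/(kA) = 0.266/(1.49·75.4) = 0.002368 K/W
  R_cellular glass = L/(kA) = 0.152/(0.0499·75.4) = 0.04040 K/W
ΣR = 0.001206 + 0.002368 + 0.04040 = 0.04397 K/W
Q = ΔT/ΣR = (21.4 °C − -5.44 °C)/0.04397 = 610.4 W
From the inner boundary to the concrete/cellular glass interface, ΣR_partial = 0.003574 K/W.
T_interface = T_in − Q·ΣR_partial = 21.4 °C − (610.4)(0.003574) = 19.2 °C

T = 19.2 °C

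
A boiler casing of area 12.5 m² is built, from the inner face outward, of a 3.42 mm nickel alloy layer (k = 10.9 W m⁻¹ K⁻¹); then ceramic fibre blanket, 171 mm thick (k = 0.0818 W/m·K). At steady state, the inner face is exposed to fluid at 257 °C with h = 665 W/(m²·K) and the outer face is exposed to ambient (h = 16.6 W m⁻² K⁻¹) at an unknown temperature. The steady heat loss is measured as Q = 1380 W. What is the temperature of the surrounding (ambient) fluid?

Series resistances:
  R_conv,in = 1/(hA) = 1/(665·12.5) = 1.203×10^-4 K/W
  R_nickel alloy = L/(kA) = 0.00342/(10.9·12.5) = 2.510×10^-5 K/W
  R_ceramic fibre blanket = L/(kA) = 0.171/(0.0818·12.5) = 0.1672 K/W
  R_conv,out = 1/(hA) = 1/(16.6·12.5) = 0.004819 K/W
ΣR = 0.1722 K/W
ΔT = Q·ΣR = 1380 × 0.1722 = 237.6 K
Heat flows outward, so T_out = T_in − ΔT = 257 − 237.6 = 19.4 °C

T_out = 19.4 °C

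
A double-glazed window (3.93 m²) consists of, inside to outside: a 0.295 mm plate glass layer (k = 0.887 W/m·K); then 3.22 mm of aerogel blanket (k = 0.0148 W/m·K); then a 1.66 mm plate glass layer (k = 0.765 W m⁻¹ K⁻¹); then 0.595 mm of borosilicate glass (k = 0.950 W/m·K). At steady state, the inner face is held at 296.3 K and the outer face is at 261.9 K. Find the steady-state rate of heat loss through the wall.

Series thermal resistances, inner to outer:
  R_plate glass = L/(kA) = 2.95×10^-4/(0.887·3.93) = 8.463×10^-5 K/W
  R_aerogel blanket = L/(kA) = 0.00322/(0.0148·3.93) = 0.05536 K/W
  R_plate glass = L/(kA) = 0.00166/(0.765·3.93) = 5.521×10^-4 K/W
  R_borosilicate glass = L/(kA) = 5.95×10^-4/(0.950·3.93) = 1.594×10^-4 K/W
ΣR = 8.463×10^-5 + 0.05536 + 5.521×10^-4 + 1.594×10^-4 = 0.05616 K/W
Q = ΔT/ΣR = (296.3 K − 261.9 K)/0.05616 = 613 W

Q = 613 W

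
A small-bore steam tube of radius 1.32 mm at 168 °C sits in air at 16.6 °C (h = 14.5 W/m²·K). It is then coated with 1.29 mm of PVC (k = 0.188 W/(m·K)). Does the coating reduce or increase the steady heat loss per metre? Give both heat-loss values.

increases: 18.2 → 31.7 W/m

Critical radius for a cylinder: r_cr = k/h = 0.0130 m = 1.30 cm.
Outer radius after coating: r₂ = 0.00132 + 0.00129 = 0.00261 m.
Since r₁ < r_cr and r₂ ≤ r_cr, the coating moves toward the maximum at r_cr — heat loss rises.
Bare: R = 1/(2πr₁h) = 8.315 m·K/W; Q = 151.4/8.315 = 18.2 W/m.
Coated: R = R_cond + R_conv = 4.783 m·K/W; Q = 151.4/4.783 = 31.7 W/m.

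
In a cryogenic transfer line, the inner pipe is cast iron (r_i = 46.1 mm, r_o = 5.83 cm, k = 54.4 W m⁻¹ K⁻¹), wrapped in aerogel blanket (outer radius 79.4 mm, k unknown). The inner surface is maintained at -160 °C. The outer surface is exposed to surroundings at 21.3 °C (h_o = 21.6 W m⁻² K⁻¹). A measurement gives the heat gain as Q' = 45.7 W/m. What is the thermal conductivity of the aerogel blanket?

k = 0.0127 W/m·K

ΣR = ΔT/Q' = |-160 − 21.3|/45.7 = 3.967 m·K/W
Known resistances:
  R'_cast iron = ln(0.0583/0.0461)/(2πk) = 0.2348/(2π·54.4) = 6.869×10^-4 m·K/W
  R'_conv,out = 1/(2πr h) = 1/(2π·0.0794·21.6) = 0.09280 m·K/W
R_aerogel blanket = ΣR − ΣR_known = 3.967 − 0.09349 = 3.874 m·K/W
ln(r₂/r₁)/(2πk) = 3.874 ⇒ k = 0.3089/(2π·3.874) = 0.0127 W/m·K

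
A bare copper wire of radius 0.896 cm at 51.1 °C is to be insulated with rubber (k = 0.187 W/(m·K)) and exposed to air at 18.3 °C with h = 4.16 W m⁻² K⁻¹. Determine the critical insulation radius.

For a cylinder, r_cr = k_ins/h = 0.187/4.16 = 0.0450 m = 4.50 cm

r_cr = 4.50 cm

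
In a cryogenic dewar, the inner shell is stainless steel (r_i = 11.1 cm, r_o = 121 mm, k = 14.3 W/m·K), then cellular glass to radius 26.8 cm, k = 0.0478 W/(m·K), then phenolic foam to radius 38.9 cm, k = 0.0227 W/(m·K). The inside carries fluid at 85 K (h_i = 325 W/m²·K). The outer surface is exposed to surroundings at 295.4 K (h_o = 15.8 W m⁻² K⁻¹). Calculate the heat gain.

Q = 18.0 W

Treat each layer as a resistance in series:
  R_conv,in = 1/(4πr²h) = 1/(4π·0.111²·325) = 0.01987 K/W
  R_stainless steel = (1/0.111 − 1/0.121)/(4πk) = 0.7445/(4π·14.3) = 0.004143 K/W
  R_cellular glass = (1/0.121 − 1/0.268)/(4πk) = 4.533/(4π·0.0478) = 7.547 K/W
  R_phenolic foam = (1/0.268 − 1/0.389)/(4πk) = 1.161/(4π·0.0227) = 4.069 K/W
  R_conv,out = 1/(4πr²h) = 1/(4π·0.389²·15.8) = 0.03328 K/W
ΣR = 0.01987 + 0.004143 + 7.547 + 4.069 + 0.03328 = 11.67 K/W
Q = ΔT/ΣR = (85 K − 295.4 K)/11.67 = -18.0 W
(Negative Q ⇒ heat flows inward; heat gain = 18.0 W.)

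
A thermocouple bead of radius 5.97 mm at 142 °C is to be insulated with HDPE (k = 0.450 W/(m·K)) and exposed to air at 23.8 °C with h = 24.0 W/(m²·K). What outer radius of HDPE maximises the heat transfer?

For a sphere, r_cr = 2k_ins/h = 2·0.450/24.0 = 0.0375 m = 3.75 cm

r_cr = 3.75 cm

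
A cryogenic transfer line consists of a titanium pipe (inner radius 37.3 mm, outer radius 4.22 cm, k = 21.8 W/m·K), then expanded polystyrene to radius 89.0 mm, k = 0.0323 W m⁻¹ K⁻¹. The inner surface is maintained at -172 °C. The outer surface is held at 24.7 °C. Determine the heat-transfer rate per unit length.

Q' = 53.5 W/m

Series thermal resistances, inner to outer:
  R'_titanium = ln(0.0422/0.0373)/(2πk) = 0.1234/(2π·21.8) = 9.011×10^-4 m·K/W
  R'_expanded polystyrene = ln(0.0890/0.0422)/(2πk) = 0.7462/(2π·0.0323) = 3.677 m·K/W
ΣR = 9.011×10^-4 + 3.677 = 3.678 m·K/W
Q' = ΔT/ΣR = (-172 °C − 24.7 °C)/3.678 = -53.5 W/m
(Negative Q' ⇒ heat flows inward; heat gain = 53.5 W/m.)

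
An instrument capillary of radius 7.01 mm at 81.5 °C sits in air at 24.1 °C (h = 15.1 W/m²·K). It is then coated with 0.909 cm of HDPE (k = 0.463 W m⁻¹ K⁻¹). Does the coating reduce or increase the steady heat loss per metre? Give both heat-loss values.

Critical radius for a cylinder: r_cr = k/h = 0.0307 m = 3.07 cm.
Outer radius after coating: r₂ = 0.00701 + 0.00909 = 0.01610 m.
Since r₁ < r_cr and r₂ ≤ r_cr, the coating moves toward the maximum at r_cr — heat loss rises.
Bare: R = 1/(2πr₁h) = 1.504 m·K/W; Q = 57.4/1.504 = 38.2 W/m.
Coated: R = R_cond + R_conv = 0.9405 m·K/W; Q = 57.4/0.9405 = 61.0 W/m.

increases: 38.2 → 61.0 W/m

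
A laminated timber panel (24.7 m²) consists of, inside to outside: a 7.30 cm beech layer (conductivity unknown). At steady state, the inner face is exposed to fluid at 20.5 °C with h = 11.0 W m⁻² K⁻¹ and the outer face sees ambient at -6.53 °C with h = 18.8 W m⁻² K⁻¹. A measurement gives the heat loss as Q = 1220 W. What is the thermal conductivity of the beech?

k = 0.181 W/m·K

ΣR = ΔT/Q = |20.5 − -6.53|/1220 = 0.02216 K/W
Known resistances:
  R_conv,in = 1/(hA) = 1/(11.0·24.7) = 0.003681 K/W
  R_conv,out = 1/(hA) = 1/(18.8·24.7) = 0.002154 K/W
R_beech = ΣR − ΣR_known = 0.02216 − 0.005835 = 0.01632 K/W
L/(kA) = 0.01632 ⇒ k = 0.0730/(0.01632·24.7) = 0.181 W/m·K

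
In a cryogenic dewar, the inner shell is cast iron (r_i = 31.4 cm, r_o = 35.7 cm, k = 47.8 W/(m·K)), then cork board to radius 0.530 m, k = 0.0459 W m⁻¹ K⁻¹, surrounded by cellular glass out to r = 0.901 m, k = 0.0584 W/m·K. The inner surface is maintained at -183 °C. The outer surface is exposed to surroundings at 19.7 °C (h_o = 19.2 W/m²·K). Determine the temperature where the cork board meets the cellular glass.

T = -61.7 °C

Treat each layer as a resistance in series:
  R_cast iron = (1/0.314 − 1/0.357)/(4πk) = 0.3836/(4π·47.8) = 6.386×10^-4 K/W
  R_cork board = (1/0.357 − 1/0.530)/(4πk) = 0.9143/(4π·0.0459) = 1.585 K/W
  R_cellular glass = (1/0.530 − 1/0.901)/(4πk) = 0.7769/(4π·0.0584) = 1.059 K/W
  R_conv,out = 1/(4πr²h) = 1/(4π·0.901²·19.2) = 0.005106 K/W
ΣR = 6.386×10^-4 + 1.585 + 1.059 + 0.005106 = 2.650 K/W
Q = ΔT/ΣR = (-183 °C − 19.7 °C)/2.650 = -76.49 W
From the inner boundary to the cork board/cellular glass interface, ΣR_partial = 1.586 K/W.
T_interface = T_in − Q·ΣR_partial = -183 °C − (-76.49)(1.586) = -61.7 °C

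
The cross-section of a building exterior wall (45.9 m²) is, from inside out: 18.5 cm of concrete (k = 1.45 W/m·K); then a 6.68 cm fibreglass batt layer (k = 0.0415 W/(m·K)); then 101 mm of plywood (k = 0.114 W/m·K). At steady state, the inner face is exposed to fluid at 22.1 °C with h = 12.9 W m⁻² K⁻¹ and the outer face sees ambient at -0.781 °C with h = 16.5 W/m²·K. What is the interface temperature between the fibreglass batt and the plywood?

Resistance network (inner→outer):
  R_conv,in = 1/(hA) = 1/(12.9·45.9) = 0.001689 K/W
  R_concrete = L/(kA) = 0.185/(1.45·45.9) = 0.002780 K/W
  R_fibreglass batt = L/(kA) = 0.0668/(0.0415·45.9) = 0.03507 K/W
  R_plywood = L/(kA) = 0.101/(0.114·45.9) = 0.01930 K/W
  R_conv,out = 1/(hA) = 1/(16.5·45.9) = 0.001320 K/W
ΣR = 0.001689 + 0.002780 + 0.03507 + 0.01930 + 0.001320 = 0.06016 K/W
Q = ΔT/ΣR = (22.1 °C − -0.781 °C)/0.06016 = 380.3 W
From the inner boundary to the fibreglass batt/plywood interface, ΣR_partial = 0.03954 K/W.
T_interface = T_in − Q·ΣR_partial = 22.1 °C − (380.3)(0.03954) = 7.06 °C

T = 7.06 °C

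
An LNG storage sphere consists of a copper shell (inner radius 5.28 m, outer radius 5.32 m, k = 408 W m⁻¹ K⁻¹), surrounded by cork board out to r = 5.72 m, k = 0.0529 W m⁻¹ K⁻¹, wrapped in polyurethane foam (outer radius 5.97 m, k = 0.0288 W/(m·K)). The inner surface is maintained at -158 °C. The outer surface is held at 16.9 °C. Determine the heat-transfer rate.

Treat each layer as a resistance in series:
  R_copper = (1/5.28 − 1/5.32)/(4πk) = 0.001424/(4π·408) = 2.777×10^-7 K/W
  R_cork board = (1/5.32 − 1/5.72)/(4πk) = 0.01314/(4π·0.0529) = 0.01977 K/W
  R_polyurethane foam = (1/5.72 − 1/5.97)/(4πk) = 0.007321/(4π·0.0288) = 0.02023 K/W
ΣR = 2.777×10^-7 + 0.01977 + 0.02023 = 0.04000 K/W
Q = ΔT/ΣR = (-158 °C − 16.9 °C)/0.04000 = -4370 W
(Negative Q ⇒ heat flows inward; heat gain = 4370 W.)

Q = 4370 W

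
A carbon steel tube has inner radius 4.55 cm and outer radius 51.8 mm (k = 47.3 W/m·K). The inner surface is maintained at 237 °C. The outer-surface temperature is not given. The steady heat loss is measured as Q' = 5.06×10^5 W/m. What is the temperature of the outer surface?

Sum the resistances:
  R'_carbon steel = ln(0.0518/0.0455)/(2πk) = 0.1297/(2π·47.3) = 4.363×10^-4 m·K/W
ΣR = 4.363×10^-4 m·K/W
ΔT = Q'·ΣR = 5.06×10^5 × 4.363×10^-4 = 220.8 K
Heat flows outward, so T_out = T_in − ΔT = 237 − 220.8 = 16.2 °C

T_out = 16.2 °C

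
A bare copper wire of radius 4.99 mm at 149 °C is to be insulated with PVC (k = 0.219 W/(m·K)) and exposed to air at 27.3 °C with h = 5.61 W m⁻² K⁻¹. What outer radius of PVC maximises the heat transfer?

r_cr = 3.90 cm

For a cylinder, r_cr = k_ins/h = 0.219/5.61 = 0.0390 m = 3.90 cm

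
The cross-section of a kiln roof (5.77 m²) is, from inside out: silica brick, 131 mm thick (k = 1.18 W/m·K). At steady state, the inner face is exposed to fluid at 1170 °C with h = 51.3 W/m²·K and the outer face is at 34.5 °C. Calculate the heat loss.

Q = 50.2 kW

Resistance network (inner→outer):
  R_conv,in = 1/(hA) = 1/(51.3·5.77) = 0.003378 K/W
  R_silica brick = L/(kA) = 0.131/(1.18·5.77) = 0.01924 K/W
ΣR = 0.003378 + 0.01924 = 0.02262 K/W
Q = ΔT/ΣR = (1170 °C − 34.5 °C)/0.02262 = 50200 W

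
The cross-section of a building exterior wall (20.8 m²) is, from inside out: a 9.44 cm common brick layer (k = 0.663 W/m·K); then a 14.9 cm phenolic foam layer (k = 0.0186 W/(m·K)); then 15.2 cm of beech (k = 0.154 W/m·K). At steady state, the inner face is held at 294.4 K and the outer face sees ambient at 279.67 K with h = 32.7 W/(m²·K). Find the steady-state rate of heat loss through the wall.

Treat each layer as a resistance in series:
  R_common brick = L/(kA) = 0.0944/(0.663·20.8) = 0.006845 K/W
  R_phenolic foam = L/(kA) = 0.149/(0.0186·20.8) = 0.3851 K/W
  R_beech = L/(kA) = 0.152/(0.154·20.8) = 0.04745 K/W
  R_conv,out = 1/(hA) = 1/(32.7·20.8) = 0.001470 K/W
ΣR = 0.006845 + 0.3851 + 0.04745 + 0.001470 = 0.4409 K/W
Q = ΔT/ΣR = (294.4 K − 279.67 K)/0.4409 = 33.4 W

Q = 33.4 W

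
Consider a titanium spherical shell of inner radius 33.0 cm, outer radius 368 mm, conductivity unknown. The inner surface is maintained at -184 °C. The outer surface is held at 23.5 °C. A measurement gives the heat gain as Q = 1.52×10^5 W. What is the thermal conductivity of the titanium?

ΣR = ΔT/Q = |-184 − 23.5|/1.52×10^5 = 0.001365 K/W
(1/r₁−1/r₂)/(4πk) = 0.001365 ⇒ k = 0.3129/(4π·0.001365) = 18.2 W/m·K

k = 18.2 W/m·K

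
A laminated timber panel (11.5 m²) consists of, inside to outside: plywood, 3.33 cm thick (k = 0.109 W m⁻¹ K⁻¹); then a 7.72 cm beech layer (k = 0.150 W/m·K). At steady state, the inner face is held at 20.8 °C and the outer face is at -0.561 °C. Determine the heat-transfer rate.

Resistance network (inner→outer):
  R_plywood = L/(kA) = 0.0333/(0.109·11.5) = 0.02657 K/W
  R_beech = L/(kA) = 0.0772/(0.150·11.5) = 0.04475 K/W
ΣR = 0.02657 + 0.04475 = 0.07132 K/W
Q = ΔT/ΣR = (20.8 °C − -0.561 °C)/0.07132 = 300 W

Q = 300 W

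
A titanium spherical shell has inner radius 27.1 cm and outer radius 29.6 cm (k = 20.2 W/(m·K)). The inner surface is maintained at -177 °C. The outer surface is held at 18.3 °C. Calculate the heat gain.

Q = 159 kW

Q = 4πk·ΔT/(1/r₁ − 1/r₂) = 4π × 20.2 × 195.3 / (1/0.271 − 1/0.296) = 1.59×10^5 W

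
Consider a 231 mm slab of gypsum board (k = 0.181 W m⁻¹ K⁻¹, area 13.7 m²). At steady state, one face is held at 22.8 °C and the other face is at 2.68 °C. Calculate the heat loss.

Q = 216 W

Q = kA·ΔT/L = 0.181 × 13.7 × |22.8 °C − 2.68 °C| / 0.231 = 216 W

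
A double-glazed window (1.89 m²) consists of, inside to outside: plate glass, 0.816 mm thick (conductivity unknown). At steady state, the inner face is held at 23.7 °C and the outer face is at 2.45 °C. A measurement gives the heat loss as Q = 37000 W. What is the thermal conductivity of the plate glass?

k = 0.752 W/m·K

ΣR = ΔT/Q = |23.7 − 2.45|/37000 = 5.743×10^-4 K/W
L/(kA) = 5.743×10^-4 ⇒ k = 8.16×10^-4/(5.743×10^-4·1.89) = 0.752 W/m·K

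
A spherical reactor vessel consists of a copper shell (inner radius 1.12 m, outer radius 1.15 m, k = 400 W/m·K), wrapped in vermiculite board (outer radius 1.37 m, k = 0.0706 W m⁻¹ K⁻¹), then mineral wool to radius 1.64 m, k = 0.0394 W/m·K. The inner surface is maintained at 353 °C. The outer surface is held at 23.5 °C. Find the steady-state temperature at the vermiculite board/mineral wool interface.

Treat each layer as a resistance in series:
  R_copper = (1/1.12 − 1/1.15)/(4πk) = 0.02329/(4π·400) = 4.634×10^-6 K/W
  R_vermiculite board = (1/1.15 − 1/1.37)/(4πk) = 0.1396/(4π·0.0706) = 0.1574 K/W
  R_mineral wool = (1/1.37 − 1/1.64)/(4πk) = 0.1202/(4π·0.0394) = 0.2427 K/W
ΣR = 4.634×10^-6 + 0.1574 + 0.2427 = 0.4001 K/W
Q = ΔT/ΣR = (353 °C − 23.5 °C)/0.4001 = 823.5 W
From the inner boundary to the vermiculite board/mineral wool interface, ΣR_partial = 0.1574 K/W.
T_interface = T_in − Q·ΣR_partial = 353 °C − (823.5)(0.1574) = 223 °C

T = 223 °C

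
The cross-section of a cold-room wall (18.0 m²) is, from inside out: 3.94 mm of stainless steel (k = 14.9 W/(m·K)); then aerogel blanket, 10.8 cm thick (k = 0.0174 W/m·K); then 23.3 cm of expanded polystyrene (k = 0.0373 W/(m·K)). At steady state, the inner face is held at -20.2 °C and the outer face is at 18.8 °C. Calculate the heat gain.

Series thermal resistances, inner to outer:
  R_stainless steel = L/(kA) = 0.00394/(14.9·18.0) = 1.469×10^-5 K/W
  R_aerogel blanket = L/(kA) = 0.108/(0.0174·18.0) = 0.3448 K/W
  R_expanded polystyrene = L/(kA) = 0.233/(0.0373·18.0) = 0.3470 K/W
ΣR = 1.469×10^-5 + 0.3448 + 0.3470 = 0.6918 K/W
Q = ΔT/ΣR = (-20.2 °C − 18.8 °C)/0.6918 = -56.4 W
(Negative Q ⇒ heat flows inward; heat gain = 56.4 W.)

Q = 56.4 W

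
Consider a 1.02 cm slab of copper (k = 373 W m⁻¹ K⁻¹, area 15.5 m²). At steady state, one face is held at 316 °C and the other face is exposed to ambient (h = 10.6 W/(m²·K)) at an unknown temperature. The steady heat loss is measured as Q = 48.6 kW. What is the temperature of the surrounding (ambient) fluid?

Sum the resistances:
  R_copper = L/(kA) = 0.0102/(373·15.5) = 1.764×10^-6 K/W
  R_conv,out = 1/(hA) = 1/(10.6·15.5) = 0.006086 K/W
ΣR = 0.006088 K/W
ΔT = Q·ΣR = 48600 × 0.006088 = 295.9 K
Heat flows outward, so T_out = T_in − ΔT = 316 − 295.9 = 20.1 °C

T_out = 20.1 °C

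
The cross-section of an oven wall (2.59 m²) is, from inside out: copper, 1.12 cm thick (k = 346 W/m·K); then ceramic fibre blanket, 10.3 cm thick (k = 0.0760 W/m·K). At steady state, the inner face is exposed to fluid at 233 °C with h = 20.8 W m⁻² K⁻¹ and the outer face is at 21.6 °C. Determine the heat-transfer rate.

Q = 390 W

Series thermal resistances, inner to outer:
  R_conv,in = 1/(hA) = 1/(20.8·2.59) = 0.01856 K/W
  R_copper = L/(kA) = 0.0112/(346·2.59) = 1.250×10^-5 K/W
  R_ceramic fibre blanket = L/(kA) = 0.103/(0.0760·2.59) = 0.5233 K/W
ΣR = 0.01856 + 1.250×10^-5 + 0.5233 = 0.5419 K/W
Q = ΔT/ΣR = (233 °C − 21.6 °C)/0.5419 = 390 W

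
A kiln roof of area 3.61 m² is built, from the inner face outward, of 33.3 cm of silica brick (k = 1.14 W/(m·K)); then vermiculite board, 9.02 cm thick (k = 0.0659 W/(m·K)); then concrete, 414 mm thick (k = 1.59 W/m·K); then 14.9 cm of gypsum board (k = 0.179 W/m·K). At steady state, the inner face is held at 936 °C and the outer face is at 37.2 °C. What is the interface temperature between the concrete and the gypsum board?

T = 309 °C

Treat each layer as a resistance in series:
  R_silica brick = L/(kA) = 0.333/(1.14·3.61) = 0.08092 K/W
  R_vermiculite board = L/(kA) = 0.0902/(0.0659·3.61) = 0.3792 K/W
  R_concrete = L/(kA) = 0.414/(1.59·3.61) = 0.07213 K/W
  R_gypsum board = L/(kA) = 0.149/(0.179·3.61) = 0.2306 K/W
ΣR = 0.08092 + 0.3792 + 0.07213 + 0.2306 = 0.7629 K/W
Q = ΔT/ΣR = (936 °C − 37.2 °C)/0.7629 = 1178 W
From the inner boundary to the concrete/gypsum board interface, ΣR_partial = 0.5323 K/W.
T_interface = T_in − Q·ΣR_partial = 936 °C − (1178)(0.5323) = 309 °C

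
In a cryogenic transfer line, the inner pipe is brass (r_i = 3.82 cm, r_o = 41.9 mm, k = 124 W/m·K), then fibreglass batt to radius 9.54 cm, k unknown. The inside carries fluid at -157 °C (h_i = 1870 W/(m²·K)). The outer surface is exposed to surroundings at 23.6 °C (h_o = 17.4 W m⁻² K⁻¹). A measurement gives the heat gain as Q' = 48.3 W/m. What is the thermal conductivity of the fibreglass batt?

k = 0.0360 W/m·K

ΣR = ΔT/Q' = |-157 − 23.6|/48.3 = 3.739 m·K/W
Known resistances:
  R'_conv,in = 1/(2πr h) = 1/(2π·0.0382·1870) = 0.002228 m·K/W
  R'_brass = ln(0.0419/0.0382)/(2πk) = 0.09245/(2π·124) = 1.187×10^-4 m·K/W
  R'_conv,out = 1/(2πr h) = 1/(2π·0.0954·17.4) = 0.09588 m·K/W
R_fibreglass batt = ΣR − ΣR_known = 3.739 − 0.09823 = 3.641 m·K/W
ln(r₂/r₁)/(2πk) = 3.641 ⇒ k = 0.8228/(2π·3.641) = 0.0360 W/m·K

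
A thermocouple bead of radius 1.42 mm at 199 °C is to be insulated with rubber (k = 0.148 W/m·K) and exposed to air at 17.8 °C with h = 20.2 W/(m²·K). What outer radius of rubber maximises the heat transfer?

For a sphere, r_cr = 2k_ins/h = 2·0.148/20.2 = 0.0147 m = 1.47 cm

r_cr = 1.47 cm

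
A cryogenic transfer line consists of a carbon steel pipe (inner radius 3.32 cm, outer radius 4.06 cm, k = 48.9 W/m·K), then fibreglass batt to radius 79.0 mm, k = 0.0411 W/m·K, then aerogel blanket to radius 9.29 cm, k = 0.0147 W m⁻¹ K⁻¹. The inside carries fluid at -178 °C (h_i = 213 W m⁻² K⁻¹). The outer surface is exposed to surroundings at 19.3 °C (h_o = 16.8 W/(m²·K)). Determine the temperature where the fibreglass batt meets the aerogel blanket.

T = -62.9 °C

Series thermal resistances, inner to outer:
  R'_conv,in = 1/(2πr h) = 1/(2π·0.0332·213) = 0.02251 m·K/W
  R'_carbon steel = ln(0.0406/0.0332)/(2πk) = 0.2012/(2π·48.9) = 6.549×10^-4 m·K/W
  R'_fibreglass batt = ln(0.0790/0.0406)/(2πk) = 0.6657/(2π·0.0411) = 2.578 m·K/W
  R'_aerogel blanket = ln(0.0929/0.0790)/(2πk) = 0.1621/(2π·0.0147) = 1.755 m·K/W
  R'_conv,out = 1/(2πr h) = 1/(2π·0.0929·16.8) = 0.1020 m·K/W
ΣR = 0.02251 + 6.549×10^-4 + 2.578 + 1.755 + 0.1020 = 4.458 m·K/W
Q' = ΔT/ΣR = (-178 °C − 19.3 °C)/4.458 = -44.26 W/m
From the inner boundary to the fibreglass batt/aerogel blanket interface, ΣR_partial = 2.601 m·K/W.
T_interface = T_in − Q'·ΣR_partial = -178 °C − (-44.26)(2.601) = -62.9 °C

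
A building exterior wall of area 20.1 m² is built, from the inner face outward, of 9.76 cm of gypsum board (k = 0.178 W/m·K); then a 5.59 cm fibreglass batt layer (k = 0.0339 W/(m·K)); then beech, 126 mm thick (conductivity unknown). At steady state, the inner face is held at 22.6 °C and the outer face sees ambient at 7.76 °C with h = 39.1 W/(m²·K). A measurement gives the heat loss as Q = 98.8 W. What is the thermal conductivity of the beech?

k = 0.158 W/m·K

ΣR = ΔT/Q = |22.6 − 7.76|/98.8 = 0.1502 K/W
Known resistances:
  R_gypsum board = L/(kA) = 0.0976/(0.178·20.1) = 0.02728 K/W
  R_fibreglass batt = L/(kA) = 0.0559/(0.0339·20.1) = 0.08204 K/W
  R_conv,out = 1/(hA) = 1/(39.1·20.1) = 0.001272 K/W
R_beech = ΣR − ΣR_known = 0.1502 − 0.1106 = 0.03960 K/W
L/(kA) = 0.03960 ⇒ k = 0.126/(0.03960·20.1) = 0.158 W/m·K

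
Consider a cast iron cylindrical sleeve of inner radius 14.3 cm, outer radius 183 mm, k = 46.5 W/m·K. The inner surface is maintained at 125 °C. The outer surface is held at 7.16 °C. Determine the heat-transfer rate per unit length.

Q' = 2πk·ΔT/ln(r₂/r₁) = 2π × 46.5 × 117.84 / ln(0.183/0.143) = 1.40×10^5 W/m

Q' = 140 kW/m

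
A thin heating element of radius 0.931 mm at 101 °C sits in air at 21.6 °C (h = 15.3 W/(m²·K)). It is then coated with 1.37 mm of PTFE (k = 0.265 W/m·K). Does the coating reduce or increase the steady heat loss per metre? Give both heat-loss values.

Critical radius for a cylinder: r_cr = k/h = 0.0173 m = 1.73 cm.
Outer radius after coating: r₂ = 9.31×10^-4 + 0.00137 = 0.002301 m.
Since r₁ < r_cr and r₂ ≤ r_cr, the coating moves toward the maximum at r_cr — heat loss rises.
Bare: R = 1/(2πr₁h) = 11.17 m·K/W; Q = 79.4/11.17 = 7.11 W/m.
Coated: R = R_cond + R_conv = 5.064 m·K/W; Q = 79.4/5.064 = 15.7 W/m.

increases: 7.11 → 15.7 W/m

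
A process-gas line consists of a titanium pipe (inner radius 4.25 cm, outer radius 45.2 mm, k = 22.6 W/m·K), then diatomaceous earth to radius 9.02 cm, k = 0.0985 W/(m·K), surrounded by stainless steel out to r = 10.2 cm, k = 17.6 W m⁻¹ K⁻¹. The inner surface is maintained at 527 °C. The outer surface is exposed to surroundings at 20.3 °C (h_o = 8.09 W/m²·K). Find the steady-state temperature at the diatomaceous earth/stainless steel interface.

T = 95.3 °C

Treat each layer as a resistance in series:
  R'_titanium = ln(0.0452/0.0425)/(2πk) = 0.06159/(2π·22.6) = 4.338×10^-4 m·K/W
  R'_diatomaceous earth = ln(0.0902/0.0452)/(2πk) = 0.6909/(2π·0.0985) = 1.116 m·K/W
  R'_stainless steel = ln(0.102/0.0902)/(2πk) = 0.1229/(2π·17.6) = 0.001112 m·K/W
  R'_conv,out = 1/(2πr h) = 1/(2π·0.102·8.09) = 0.1929 m·K/W
ΣR = 4.338×10^-4 + 1.116 + 0.001112 + 0.1929 = 1.310 m·K/W
Q' = ΔT/ΣR = (527 °C − 20.3 °C)/1.310 = 386.8 W/m
From the inner boundary to the diatomaceous earth/stainless steel interface, ΣR_partial = 1.116 m·K/W.
T_interface = T_in − Q'·ΣR_partial = 527 °C − (386.8)(1.116) = 95.3 °C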